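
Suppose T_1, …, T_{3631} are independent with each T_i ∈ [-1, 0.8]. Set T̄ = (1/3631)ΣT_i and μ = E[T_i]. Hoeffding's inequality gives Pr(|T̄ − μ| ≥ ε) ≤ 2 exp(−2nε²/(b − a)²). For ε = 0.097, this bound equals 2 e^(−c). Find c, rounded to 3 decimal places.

c = 2nε²/(b − a)² = 2·3631·0.097² / 1.8² = 21.0889.

21.089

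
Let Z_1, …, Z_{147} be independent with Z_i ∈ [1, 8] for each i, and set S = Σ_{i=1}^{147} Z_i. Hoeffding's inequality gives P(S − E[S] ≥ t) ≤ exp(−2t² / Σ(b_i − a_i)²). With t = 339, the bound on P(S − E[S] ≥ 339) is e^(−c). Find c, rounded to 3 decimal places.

Σ(b_i − a_i)² = 147·(7)² = 7203.
c = 2t²/7203 = 2·339²/7203 = 31.9092.

31.909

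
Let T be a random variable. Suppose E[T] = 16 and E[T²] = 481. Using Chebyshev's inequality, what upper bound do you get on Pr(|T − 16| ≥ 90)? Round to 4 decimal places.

0.0278

Var(T) = E[T²] − (E[T])² = 481 − 256 = 225.
Chebyshev's inequality: Pr(|T − μ| ≥ t) ≤ Var(T)/t² = 225/8100 = 0.0278.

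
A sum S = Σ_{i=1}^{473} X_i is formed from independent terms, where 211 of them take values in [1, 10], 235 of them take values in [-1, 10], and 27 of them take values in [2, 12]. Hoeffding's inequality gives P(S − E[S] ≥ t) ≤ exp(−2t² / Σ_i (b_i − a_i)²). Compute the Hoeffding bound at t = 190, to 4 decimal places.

0.2238

Σ(b_i − a_i)² = 211·9² + 235·11² + 27·10² = 48226.
Exponent = 2·190² / 48226 = 1.49712.
Bound = exp(−1.49712) = 0.22377.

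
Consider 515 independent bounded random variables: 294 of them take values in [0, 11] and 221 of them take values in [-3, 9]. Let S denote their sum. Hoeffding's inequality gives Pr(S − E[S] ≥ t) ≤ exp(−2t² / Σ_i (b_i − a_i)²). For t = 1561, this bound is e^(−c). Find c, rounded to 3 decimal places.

72.308

Σ(b_i − a_i)² = 294·11² + 221·12² = 67398.
c = 2t² / 67398 = 2·1561² / 67398 = 72.3084.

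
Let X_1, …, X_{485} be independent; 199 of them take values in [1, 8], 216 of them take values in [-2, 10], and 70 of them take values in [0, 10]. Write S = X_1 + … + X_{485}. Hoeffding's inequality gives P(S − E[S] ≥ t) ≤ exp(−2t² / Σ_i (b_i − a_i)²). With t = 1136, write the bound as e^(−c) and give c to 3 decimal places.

Σ(b_i − a_i)² = 199·7² + 216·12² + 70·10² = 47855.
c = 2t² / 47855 = 2·1136² / 47855 = 53.9336.

53.934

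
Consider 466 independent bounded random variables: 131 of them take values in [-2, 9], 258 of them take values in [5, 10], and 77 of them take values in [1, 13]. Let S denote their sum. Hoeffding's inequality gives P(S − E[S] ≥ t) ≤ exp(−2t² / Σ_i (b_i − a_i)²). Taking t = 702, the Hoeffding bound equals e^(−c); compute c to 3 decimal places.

Σ(b_i − a_i)² = 131·11² + 258·5² + 77·12² = 33389.
c = 2t² / 33389 = 2·702² / 33389 = 29.5189.

29.519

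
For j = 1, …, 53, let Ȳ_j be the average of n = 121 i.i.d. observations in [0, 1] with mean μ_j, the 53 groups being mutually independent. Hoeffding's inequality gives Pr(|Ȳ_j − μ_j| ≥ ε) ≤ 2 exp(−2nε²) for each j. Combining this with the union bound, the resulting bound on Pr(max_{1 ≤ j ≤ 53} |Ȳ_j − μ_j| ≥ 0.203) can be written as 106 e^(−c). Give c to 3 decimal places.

9.973

Union bound over the 53 events: Pr(max_{1 ≤ j ≤ 53} |Ȳ_j − μ_j| ≥ 0.203) ≤ 53·2·exp(−2nε²) = 106 exp(−2·121·0.203²).
So c = 2·121·0.203² = 9.9726.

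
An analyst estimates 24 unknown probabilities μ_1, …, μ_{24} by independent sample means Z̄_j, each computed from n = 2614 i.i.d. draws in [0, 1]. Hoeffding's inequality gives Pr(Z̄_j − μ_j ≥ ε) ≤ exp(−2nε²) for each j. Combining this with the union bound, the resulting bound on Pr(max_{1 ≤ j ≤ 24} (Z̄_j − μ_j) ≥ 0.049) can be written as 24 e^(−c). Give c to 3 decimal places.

12.552

Union bound over the 24 events: Pr(max_{1 ≤ j ≤ 24} (Z̄_j − μ_j) ≥ 0.049) ≤ 24·exp(−2nε²) = 24 exp(−2·2614·0.049²).
So c = 2·2614·0.049² = 12.5524.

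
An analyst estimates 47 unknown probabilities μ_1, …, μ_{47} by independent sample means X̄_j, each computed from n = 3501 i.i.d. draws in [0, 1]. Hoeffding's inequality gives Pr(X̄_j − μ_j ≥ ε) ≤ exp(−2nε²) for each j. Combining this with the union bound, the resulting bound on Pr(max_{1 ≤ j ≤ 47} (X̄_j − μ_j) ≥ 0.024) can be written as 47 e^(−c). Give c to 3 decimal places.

Union bound over the 47 events: Pr(max_{1 ≤ j ≤ 47} (X̄_j − μ_j) ≥ 0.024) ≤ 47·exp(−2nε²) = 47 exp(−2·3501·0.024²).
So c = 2·3501·0.024² = 4.0332.

4.033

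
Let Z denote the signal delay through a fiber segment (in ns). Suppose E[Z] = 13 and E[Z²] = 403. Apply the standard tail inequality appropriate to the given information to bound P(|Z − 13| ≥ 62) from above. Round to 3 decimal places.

The first two moments determine the variance, so Chebyshev's inequality is the sharpest standard bound available.
Var(Z) = E[Z²] − (E[Z])² = 403 − 169 = 234.
Chebyshev's inequality: P(|Z − μ| ≥ t) ≤ Var(Z)/t² = 234/3844 = 0.0609.

0.061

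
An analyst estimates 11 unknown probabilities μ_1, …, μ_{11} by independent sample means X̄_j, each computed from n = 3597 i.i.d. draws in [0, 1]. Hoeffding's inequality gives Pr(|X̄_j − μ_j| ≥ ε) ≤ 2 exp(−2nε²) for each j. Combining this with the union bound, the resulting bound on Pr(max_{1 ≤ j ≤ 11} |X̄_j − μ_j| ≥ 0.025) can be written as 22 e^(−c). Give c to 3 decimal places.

4.496

Union bound over the 11 events: Pr(max_{1 ≤ j ≤ 11} |X̄_j − μ_j| ≥ 0.025) ≤ 11·2·exp(−2nε²) = 22 exp(−2·3597·0.025²).
So c = 2·3597·0.025² = 4.4962.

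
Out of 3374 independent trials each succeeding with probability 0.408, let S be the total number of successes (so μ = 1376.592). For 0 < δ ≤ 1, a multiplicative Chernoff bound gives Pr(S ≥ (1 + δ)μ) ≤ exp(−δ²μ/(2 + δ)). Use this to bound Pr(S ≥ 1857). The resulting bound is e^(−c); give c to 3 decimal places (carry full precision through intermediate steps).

71.373

Write 1857 = (1 + δ)μ, so δ = 1857/1376.592 − 1 = 0.3489836…
Then the exponent is δ²μ/(2 + δ) = (1857 − μ)² / (μ·(2 + δ)) = 71.373212.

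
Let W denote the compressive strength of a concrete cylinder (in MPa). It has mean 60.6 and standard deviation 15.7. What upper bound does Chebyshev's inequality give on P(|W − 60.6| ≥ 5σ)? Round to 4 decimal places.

Chebyshev: P(|W − μ| ≥ t) ≤ Var(W)/t².
Var(W) = σ² = 15.7² = 246.49.
t = 5·15.7 = 78.5.
Bound = 246.49 / 6162.25 = 0.0400.

0.0400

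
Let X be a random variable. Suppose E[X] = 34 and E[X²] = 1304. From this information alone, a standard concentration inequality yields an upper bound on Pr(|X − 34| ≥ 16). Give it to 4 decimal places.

0.5781

The first two moments determine the variance, so Chebyshev's inequality is the sharpest standard bound available.
Var(X) = E[X²] − (E[X])² = 1304 − 1156 = 148.
Chebyshev's inequality: Pr(|X − μ| ≥ t) ≤ Var(X)/t² = 148/256 = 0.5781.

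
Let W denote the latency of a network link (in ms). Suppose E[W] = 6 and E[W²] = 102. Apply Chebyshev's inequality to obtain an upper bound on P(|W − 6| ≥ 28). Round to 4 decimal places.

Var(W) = E[W²] − (E[W])² = 102 − 36 = 66.
Chebyshev's inequality: P(|W − μ| ≥ t) ≤ Var(W)/t² = 66/784 = 0.0842.

0.0842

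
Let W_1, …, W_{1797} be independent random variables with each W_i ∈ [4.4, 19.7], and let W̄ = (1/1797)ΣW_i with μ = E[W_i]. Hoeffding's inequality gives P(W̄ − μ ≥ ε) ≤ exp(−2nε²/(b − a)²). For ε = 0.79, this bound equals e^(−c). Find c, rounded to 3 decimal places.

c = 2nε²/(b − a)² = 2·1797·0.79² / 15.3² = 9.5819.

9.582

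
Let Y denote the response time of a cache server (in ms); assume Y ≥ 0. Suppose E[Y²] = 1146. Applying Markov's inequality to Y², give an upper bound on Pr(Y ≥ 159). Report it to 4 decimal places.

Since Y ≥ 0, the event {Y ≥ 159} is the same as {Y² ≥ 25281}.
Markov's inequality applied to Y² gives Pr(Y² ≥ 25281) ≤ E[Y²]/25281 = 1146/25281 = 0.0453.

0.0453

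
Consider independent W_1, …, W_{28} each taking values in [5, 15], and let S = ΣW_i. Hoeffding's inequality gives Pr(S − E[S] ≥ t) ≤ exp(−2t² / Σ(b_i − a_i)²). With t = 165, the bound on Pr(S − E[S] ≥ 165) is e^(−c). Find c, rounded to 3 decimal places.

Σ(b_i − a_i)² = 28·(10)² = 2800.
c = 2t²/2800 = 2·165²/2800 = 19.4464.

19.446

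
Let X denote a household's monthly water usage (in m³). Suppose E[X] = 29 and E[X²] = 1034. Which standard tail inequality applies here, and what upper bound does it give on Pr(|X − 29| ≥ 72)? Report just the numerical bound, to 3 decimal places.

0.037

The first two moments determine the variance, so Chebyshev's inequality is the sharpest standard bound available.
Var(X) = E[X²] − (E[X])² = 1034 − 841 = 193.
Chebyshev's inequality: Pr(|X − μ| ≥ t) ≤ Var(X)/t² = 193/5184 = 0.0372.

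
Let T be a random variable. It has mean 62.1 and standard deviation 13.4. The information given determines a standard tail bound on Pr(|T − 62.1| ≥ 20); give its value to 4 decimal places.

0.4489

Mean and variance are known, so Chebyshev's inequality applies.
Chebyshev: Pr(|T − μ| ≥ t) ≤ Var(T)/t².
Var(T) = σ² = 13.4² = 179.56.
Bound = 179.56 / 400 = 0.4489.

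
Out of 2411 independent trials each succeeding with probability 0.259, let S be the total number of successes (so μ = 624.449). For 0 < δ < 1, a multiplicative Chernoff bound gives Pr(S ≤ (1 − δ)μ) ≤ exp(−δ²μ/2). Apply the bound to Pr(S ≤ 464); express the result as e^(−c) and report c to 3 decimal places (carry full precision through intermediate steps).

Write 464 = (1 − δ)μ, so δ = 1 − 464/624.449 = 0.2569449…
Then the exponent is δ²μ/2 = (μ − 464)²/(2μ) = 20.613278.

20.613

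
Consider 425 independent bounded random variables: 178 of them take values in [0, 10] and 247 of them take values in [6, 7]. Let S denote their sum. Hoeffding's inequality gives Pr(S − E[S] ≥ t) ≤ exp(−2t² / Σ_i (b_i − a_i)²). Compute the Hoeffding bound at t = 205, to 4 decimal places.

Σ(b_i − a_i)² = 178·10² + 247·1² = 18047.
Exponent = 2·205² / 18047 = 4.65728.
Bound = exp(−4.65728) = 0.00949.

0.0095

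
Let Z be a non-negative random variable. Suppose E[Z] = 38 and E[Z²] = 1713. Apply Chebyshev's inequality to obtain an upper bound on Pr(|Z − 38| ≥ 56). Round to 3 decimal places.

Var(Z) = E[Z²] − (E[Z])² = 1713 − 1444 = 269.
Chebyshev's inequality: Pr(|Z − μ| ≥ t) ≤ Var(Z)/t² = 269/3136 = 0.0858.

0.086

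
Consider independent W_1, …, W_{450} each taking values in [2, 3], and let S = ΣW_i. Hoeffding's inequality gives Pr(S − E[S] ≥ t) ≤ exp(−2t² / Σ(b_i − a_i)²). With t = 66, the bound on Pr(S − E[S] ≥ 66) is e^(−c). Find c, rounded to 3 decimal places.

Σ(b_i − a_i)² = 450·(1)² = 450.
c = 2t²/450 = 2·66²/450 = 19.3600.

19.360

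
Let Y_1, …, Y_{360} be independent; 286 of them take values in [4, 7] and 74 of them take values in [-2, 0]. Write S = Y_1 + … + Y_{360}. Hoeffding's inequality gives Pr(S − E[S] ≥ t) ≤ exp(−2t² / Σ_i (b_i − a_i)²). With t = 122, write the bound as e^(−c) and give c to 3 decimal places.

Σ(b_i − a_i)² = 286·3² + 74·2² = 2870.
c = 2t² / 2870 = 2·122² / 2870 = 10.3721.

10.372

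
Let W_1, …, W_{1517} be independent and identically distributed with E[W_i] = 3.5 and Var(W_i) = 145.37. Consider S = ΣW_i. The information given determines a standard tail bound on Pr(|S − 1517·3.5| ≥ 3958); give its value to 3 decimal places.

With mean and variance of each term known, Chebyshev's inequality bounds the deviation of the sum (or sample mean).
Var(S) = n·Var(W_i) = 1517·145.37 = 220526.29.
Chebyshev: Pr(|S − 1517·3.5| ≥ 3958) ≤ Var(S)/3958² = 220526.29/15665764 = 0.0141.

0.014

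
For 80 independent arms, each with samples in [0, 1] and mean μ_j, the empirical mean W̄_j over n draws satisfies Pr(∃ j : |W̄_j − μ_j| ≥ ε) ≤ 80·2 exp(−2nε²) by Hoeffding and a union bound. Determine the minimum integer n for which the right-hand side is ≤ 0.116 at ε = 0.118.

260

Need 2·80·exp(−2nε²) ≤ 0.116, i.e. exp(−2nε²) ≤ 0.116/160.
So 2nε² ≥ ln(160/0.116) = 7.229339.
Hence n ≥ 7.229339/(2·0.118²) = 259.600.
The smallest integer n is 260.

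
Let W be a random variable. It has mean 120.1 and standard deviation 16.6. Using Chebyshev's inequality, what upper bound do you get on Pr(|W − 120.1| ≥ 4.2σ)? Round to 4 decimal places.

Chebyshev: Pr(|W − μ| ≥ t) ≤ Var(W)/t².
Var(W) = σ² = 16.6² = 275.56.
t = 4.2·16.6 = 69.72.
Bound = 275.56 / 4860.8784 = 0.0567.

0.0567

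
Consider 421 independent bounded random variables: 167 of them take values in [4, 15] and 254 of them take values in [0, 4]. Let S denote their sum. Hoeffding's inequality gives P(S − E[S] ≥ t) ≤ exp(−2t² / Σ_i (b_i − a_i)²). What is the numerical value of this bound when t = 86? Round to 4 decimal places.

Σ(b_i − a_i)² = 167·11² + 254·4² = 24271.
Exponent = 2·86² / 24271 = 0.60945.
Bound = exp(−0.60945) = 0.54365.

0.5436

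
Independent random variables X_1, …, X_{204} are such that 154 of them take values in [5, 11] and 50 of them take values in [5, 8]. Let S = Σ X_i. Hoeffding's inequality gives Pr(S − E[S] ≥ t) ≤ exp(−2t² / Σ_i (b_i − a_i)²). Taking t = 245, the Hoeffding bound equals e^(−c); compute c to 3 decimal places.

Σ(b_i − a_i)² = 154·6² + 50·3² = 5994.
c = 2t² / 5994 = 2·245² / 5994 = 20.0284.

20.028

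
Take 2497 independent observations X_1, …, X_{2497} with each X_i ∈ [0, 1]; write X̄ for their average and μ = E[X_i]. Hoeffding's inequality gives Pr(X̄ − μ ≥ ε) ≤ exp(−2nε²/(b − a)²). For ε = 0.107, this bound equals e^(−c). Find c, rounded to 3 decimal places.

57.176

c = 2nε²/(b − a)² = 2·2497·0.107² / 1² = 57.1763.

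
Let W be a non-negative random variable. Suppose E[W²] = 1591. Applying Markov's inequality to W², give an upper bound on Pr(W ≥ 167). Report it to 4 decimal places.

Since W ≥ 0, the event {W ≥ 167} is the same as {W² ≥ 27889}.
Markov's inequality applied to W² gives Pr(W² ≥ 27889) ≤ E[W²]/27889 = 1591/27889 = 0.0570.

0.0570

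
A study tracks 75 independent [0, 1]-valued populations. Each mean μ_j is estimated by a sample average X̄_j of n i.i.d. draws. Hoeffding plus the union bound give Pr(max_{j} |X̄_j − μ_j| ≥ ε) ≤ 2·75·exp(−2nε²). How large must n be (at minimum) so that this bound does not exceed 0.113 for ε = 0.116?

Need 2·75·exp(−2nε²) ≤ 0.113, i.e. exp(−2nε²) ≤ 0.113/150.
So 2nε² ≥ ln(150/0.113) = 7.191003.
Hence n ≥ 7.191003/(2·0.116²) = 267.204.
The smallest integer n is 268.

268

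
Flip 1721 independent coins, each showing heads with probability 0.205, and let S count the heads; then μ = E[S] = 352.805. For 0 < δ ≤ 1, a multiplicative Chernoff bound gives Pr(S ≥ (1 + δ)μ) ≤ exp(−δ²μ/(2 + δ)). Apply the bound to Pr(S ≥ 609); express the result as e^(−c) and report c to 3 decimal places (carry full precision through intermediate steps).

Write 609 = (1 + δ)μ, so δ = 609/352.805 − 1 = 0.726166…
Then the exponent is δ²μ/(2 + δ) = (609 − μ)² / (μ·(2 + δ)) = 68.242396.

68.242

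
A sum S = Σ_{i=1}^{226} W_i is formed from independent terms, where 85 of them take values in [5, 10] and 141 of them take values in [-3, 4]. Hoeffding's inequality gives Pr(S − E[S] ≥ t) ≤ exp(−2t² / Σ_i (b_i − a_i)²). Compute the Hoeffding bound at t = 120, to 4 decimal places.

0.0413

Σ(b_i − a_i)² = 85·5² + 141·7² = 9034.
Exponent = 2·120² / 9034 = 3.18796.
Bound = exp(−3.18796) = 0.04126.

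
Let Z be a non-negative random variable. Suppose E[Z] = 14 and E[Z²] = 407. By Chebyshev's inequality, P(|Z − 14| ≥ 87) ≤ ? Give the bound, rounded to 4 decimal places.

0.0279

Var(Z) = E[Z²] − (E[Z])² = 407 − 196 = 211.
Chebyshev's inequality: P(|Z − μ| ≥ t) ≤ Var(Z)/t² = 211/7569 = 0.0279.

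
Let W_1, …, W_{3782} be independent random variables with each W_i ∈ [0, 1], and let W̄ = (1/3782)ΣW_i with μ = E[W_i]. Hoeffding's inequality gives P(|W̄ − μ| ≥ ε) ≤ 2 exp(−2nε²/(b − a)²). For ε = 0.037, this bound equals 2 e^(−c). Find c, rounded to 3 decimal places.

10.355

c = 2nε²/(b − a)² = 2·3782·0.037² / 1² = 10.3551.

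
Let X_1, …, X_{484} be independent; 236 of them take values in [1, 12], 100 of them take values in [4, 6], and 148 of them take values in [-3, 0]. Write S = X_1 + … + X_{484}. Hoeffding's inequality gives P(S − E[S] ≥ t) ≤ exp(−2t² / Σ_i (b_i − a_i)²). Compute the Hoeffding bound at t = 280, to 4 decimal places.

0.0056

Σ(b_i − a_i)² = 236·11² + 100·2² + 148·3² = 30288.
Exponent = 2·280² / 30288 = 5.17697.
Bound = exp(−5.17697) = 0.00565.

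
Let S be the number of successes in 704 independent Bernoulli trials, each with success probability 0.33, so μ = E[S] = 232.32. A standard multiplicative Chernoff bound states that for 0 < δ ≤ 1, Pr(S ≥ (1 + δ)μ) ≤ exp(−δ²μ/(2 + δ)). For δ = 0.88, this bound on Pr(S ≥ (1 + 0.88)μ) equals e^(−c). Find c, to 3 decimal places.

62.468

c = δ²μ/(2 + δ) = 0.88²·232.32/(2 + 0.88) = 62.4683.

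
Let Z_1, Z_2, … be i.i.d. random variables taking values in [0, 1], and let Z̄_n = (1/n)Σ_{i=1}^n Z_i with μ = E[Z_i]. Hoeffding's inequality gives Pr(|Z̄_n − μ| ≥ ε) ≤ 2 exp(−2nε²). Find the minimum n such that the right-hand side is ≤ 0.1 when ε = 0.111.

122

Require 2·exp(−2nε²) ≤ 0.1, i.e. 2nε² ≥ ln(2/0.1) = 2.995732.
So n ≥ 2.995732 / (2·0.111²) = 121.570.
The smallest integer n is 122.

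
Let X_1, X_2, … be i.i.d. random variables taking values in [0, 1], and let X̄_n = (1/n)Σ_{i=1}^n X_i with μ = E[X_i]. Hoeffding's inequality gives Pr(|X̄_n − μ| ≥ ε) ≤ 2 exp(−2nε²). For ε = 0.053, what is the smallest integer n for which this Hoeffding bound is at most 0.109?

Require 2·exp(−2nε²) ≤ 0.109, i.e. 2nε² ≥ ln(2/0.109) = 2.909555.
So n ≥ 2.909555 / (2·0.053²) = 517.899.
The smallest integer n is 518.

518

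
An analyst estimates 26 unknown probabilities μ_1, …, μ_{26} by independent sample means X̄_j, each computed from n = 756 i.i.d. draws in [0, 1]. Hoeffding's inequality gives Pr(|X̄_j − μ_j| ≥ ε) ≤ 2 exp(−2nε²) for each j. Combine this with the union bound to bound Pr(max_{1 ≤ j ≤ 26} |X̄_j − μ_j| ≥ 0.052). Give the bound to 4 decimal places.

0.8718

Per-experiment Hoeffding bound: 2·exp(−2·756·0.052²) = 2·exp(−4.08845) = 0.03353.
Union bound over 26 events: 26·0.03353 = 0.87179.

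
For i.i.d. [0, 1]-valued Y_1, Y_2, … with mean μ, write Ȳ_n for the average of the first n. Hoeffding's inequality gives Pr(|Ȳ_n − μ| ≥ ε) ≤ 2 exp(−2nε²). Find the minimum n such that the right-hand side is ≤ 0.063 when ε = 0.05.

692

Require 2·exp(−2nε²) ≤ 0.063, i.e. 2nε² ≥ ln(2/0.063) = 3.457768.
So n ≥ 3.457768 / (2·0.05²) = 691.554.
The smallest integer n is 692.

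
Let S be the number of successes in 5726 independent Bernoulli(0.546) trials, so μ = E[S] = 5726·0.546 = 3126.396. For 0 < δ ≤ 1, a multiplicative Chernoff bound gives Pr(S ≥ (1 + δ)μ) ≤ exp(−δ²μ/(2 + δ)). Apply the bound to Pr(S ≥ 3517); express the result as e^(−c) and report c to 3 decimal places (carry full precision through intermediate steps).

Write 3517 = (1 + δ)μ, so δ = 3517/3126.396 − 1 = 0.1249375…
Then the exponent is δ²μ/(2 + δ) = (3517 − μ)² / (μ·(2 + δ)) = 22.965887.

22.966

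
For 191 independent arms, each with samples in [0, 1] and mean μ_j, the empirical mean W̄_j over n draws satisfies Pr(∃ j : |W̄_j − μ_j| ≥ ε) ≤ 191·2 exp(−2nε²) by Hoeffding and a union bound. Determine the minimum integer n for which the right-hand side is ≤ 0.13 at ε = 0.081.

609

Need 2·191·exp(−2nε²) ≤ 0.13, i.e. exp(−2nε²) ≤ 0.13/382.
So 2nε² ≥ ln(382/0.13) = 7.985641.
Hence n ≥ 7.985641/(2·0.081²) = 608.569.
The smallest integer n is 609.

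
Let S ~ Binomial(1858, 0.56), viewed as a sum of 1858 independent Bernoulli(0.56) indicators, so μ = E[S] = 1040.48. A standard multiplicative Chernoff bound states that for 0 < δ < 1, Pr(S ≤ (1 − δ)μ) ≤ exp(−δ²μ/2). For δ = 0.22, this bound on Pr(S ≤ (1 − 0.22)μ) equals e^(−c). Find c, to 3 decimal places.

25.180

c = δ²μ/2 = 0.22²·1040.48/2 = 25.1796.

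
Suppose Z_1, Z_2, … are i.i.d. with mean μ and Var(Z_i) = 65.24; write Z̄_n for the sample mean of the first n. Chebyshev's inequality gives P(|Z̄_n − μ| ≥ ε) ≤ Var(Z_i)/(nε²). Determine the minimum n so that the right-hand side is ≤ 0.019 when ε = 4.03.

212

Require 65.24/(n·4.03²) ≤ 0.019, i.e. n ≥ 65.24/(0.019·4.03²) = 211.422.
The smallest integer n is 212.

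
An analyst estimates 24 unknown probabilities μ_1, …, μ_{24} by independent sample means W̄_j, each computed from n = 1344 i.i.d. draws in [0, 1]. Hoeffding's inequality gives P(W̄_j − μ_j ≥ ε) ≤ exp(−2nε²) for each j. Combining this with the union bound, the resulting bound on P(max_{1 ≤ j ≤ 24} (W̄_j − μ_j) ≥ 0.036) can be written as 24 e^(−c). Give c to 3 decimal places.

3.484

Union bound over the 24 events: P(max_{1 ≤ j ≤ 24} (W̄_j − μ_j) ≥ 0.036) ≤ 24·exp(−2nε²) = 24 exp(−2·1344·0.036²).
So c = 2·1344·0.036² = 3.4836.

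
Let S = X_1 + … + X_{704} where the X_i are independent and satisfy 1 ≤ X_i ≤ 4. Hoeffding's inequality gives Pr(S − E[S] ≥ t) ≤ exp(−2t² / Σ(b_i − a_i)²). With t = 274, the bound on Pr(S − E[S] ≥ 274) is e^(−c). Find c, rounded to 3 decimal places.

Σ(b_i − a_i)² = 704·(3)² = 6336.
c = 2t²/6336 = 2·274²/6336 = 23.6982.

23.698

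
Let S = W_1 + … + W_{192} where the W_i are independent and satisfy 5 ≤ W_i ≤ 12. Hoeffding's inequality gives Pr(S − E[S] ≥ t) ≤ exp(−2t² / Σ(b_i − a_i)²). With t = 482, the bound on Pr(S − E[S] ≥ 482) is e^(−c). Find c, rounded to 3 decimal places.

49.389

Σ(b_i − a_i)² = 192·(7)² = 9408.
c = 2t²/9408 = 2·482²/9408 = 49.3886.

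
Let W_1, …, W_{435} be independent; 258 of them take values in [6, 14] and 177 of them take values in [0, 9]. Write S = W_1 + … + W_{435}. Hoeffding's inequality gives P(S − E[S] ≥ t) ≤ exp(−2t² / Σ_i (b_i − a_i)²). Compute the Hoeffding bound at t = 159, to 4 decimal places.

0.1942

Σ(b_i − a_i)² = 258·8² + 177·9² = 30849.
Exponent = 2·159² / 30849 = 1.63902.
Bound = exp(−1.63902) = 0.19417.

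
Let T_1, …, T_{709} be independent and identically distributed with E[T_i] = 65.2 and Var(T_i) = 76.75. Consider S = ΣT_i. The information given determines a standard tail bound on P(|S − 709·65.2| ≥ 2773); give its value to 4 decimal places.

With mean and variance of each term known, Chebyshev's inequality bounds the deviation of the sum (or sample mean).
Var(S) = n·Var(T_i) = 709·76.75 = 54415.75.
Chebyshev: P(|S − 709·65.2| ≥ 2773) ≤ Var(S)/2773² = 54415.75/7689529 = 0.0071.

0.0071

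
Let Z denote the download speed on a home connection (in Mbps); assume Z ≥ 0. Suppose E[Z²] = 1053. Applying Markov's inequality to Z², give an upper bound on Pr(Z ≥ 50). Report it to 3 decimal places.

Since Z ≥ 0, the event {Z ≥ 50} is the same as {Z² ≥ 2500}.
Markov's inequality applied to Z² gives Pr(Z² ≥ 2500) ≤ E[Z²]/2500 = 1053/2500 = 0.4212.

0.421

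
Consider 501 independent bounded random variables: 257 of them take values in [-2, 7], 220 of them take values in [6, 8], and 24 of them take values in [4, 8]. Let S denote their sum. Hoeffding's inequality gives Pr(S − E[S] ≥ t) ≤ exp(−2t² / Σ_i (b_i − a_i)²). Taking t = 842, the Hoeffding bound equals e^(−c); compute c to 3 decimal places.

64.215

Σ(b_i − a_i)² = 257·9² + 220·2² + 24·4² = 22081.
c = 2t² / 22081 = 2·842² / 22081 = 64.2148.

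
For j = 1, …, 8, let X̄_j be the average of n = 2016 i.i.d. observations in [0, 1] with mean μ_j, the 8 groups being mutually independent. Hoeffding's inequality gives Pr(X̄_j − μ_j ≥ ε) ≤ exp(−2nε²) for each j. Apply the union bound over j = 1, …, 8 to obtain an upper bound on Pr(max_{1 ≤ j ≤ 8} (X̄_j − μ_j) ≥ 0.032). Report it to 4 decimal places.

Per-experiment Hoeffding bound: exp(−2·2016·0.032²) = exp(−4.12877) = 0.016103.
Union bound over 8 events: 8·0.016103 = 0.12882.

0.1288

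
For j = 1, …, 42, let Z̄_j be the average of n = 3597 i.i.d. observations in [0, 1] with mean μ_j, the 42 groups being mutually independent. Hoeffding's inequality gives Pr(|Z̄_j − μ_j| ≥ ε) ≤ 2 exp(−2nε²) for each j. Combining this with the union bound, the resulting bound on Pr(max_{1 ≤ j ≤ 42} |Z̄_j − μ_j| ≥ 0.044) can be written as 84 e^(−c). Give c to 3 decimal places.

Union bound over the 42 events: Pr(max_{1 ≤ j ≤ 42} |Z̄_j − μ_j| ≥ 0.044) ≤ 42·2·exp(−2nε²) = 84 exp(−2·3597·0.044²).
So c = 2·3597·0.044² = 13.9276.

13.928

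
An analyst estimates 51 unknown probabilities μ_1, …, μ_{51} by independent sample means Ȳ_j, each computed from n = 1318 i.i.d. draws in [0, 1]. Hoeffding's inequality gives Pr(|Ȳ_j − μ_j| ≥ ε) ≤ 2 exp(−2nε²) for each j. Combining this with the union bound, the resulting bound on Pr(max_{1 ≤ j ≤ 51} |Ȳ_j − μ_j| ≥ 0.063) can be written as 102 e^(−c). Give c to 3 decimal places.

10.462

Union bound over the 51 events: Pr(max_{1 ≤ j ≤ 51} |Ȳ_j − μ_j| ≥ 0.063) ≤ 51·2·exp(−2nε²) = 102 exp(−2·1318·0.063²).
So c = 2·1318·0.063² = 10.4623.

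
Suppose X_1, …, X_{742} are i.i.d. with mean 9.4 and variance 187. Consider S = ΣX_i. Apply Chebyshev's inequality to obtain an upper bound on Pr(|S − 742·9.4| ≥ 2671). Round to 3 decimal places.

Var(S) = n·Var(X_i) = 742·187 = 138754.
Chebyshev: Pr(|S − 742·9.4| ≥ 2671) ≤ Var(S)/2671² = 138754/7134241 = 0.0194.

0.019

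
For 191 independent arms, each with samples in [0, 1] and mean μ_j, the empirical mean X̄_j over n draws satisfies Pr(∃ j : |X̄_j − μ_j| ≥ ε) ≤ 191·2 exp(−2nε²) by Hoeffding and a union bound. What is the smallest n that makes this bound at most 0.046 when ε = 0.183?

135

Need 2·191·exp(−2nε²) ≤ 0.046, i.e. exp(−2nε²) ≤ 0.046/382.
So 2nε² ≥ ln(382/0.046) = 9.024534.
Hence n ≥ 9.024534/(2·0.183²) = 134.739.
The smallest integer n is 135.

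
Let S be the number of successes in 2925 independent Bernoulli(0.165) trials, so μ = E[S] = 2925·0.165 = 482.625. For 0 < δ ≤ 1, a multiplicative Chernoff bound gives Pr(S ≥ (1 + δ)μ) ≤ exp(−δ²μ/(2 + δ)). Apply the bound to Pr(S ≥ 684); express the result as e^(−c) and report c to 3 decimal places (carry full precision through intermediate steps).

Write 684 = (1 + δ)μ, so δ = 684/482.625 − 1 = 0.4172494…
Then the exponent is δ²μ/(2 + δ) = (684 − μ)² / (μ·(2 + δ)) = 34.760005.

34.760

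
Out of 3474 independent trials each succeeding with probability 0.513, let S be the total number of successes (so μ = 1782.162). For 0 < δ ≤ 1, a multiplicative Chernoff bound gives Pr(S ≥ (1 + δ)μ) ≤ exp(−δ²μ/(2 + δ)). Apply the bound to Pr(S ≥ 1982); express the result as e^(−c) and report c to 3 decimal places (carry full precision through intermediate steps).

Write 1982 = (1 + δ)μ, so δ = 1982/1782.162 − 1 = 0.1121323…
Then the exponent is δ²μ/(2 + δ) = (1982 − μ)² / (μ·(2 + δ)) = 10.609327.

10.609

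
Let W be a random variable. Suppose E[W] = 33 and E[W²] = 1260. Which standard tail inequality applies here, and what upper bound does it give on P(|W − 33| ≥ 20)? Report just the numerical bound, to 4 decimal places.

The first two moments determine the variance, so Chebyshev's inequality is the sharpest standard bound available.
Var(W) = E[W²] − (E[W])² = 1260 − 1089 = 171.
Chebyshev's inequality: P(|W − μ| ≥ t) ≤ Var(W)/t² = 171/400 = 0.4275.

0.4275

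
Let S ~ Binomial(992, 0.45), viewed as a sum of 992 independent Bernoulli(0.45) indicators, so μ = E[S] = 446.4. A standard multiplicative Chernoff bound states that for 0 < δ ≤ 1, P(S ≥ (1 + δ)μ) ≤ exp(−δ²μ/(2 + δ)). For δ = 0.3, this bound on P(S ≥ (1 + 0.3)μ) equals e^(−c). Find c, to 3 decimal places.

c = δ²μ/(2 + δ) = 0.3²·446.4/(2 + 0.3) = 17.4678.

17.468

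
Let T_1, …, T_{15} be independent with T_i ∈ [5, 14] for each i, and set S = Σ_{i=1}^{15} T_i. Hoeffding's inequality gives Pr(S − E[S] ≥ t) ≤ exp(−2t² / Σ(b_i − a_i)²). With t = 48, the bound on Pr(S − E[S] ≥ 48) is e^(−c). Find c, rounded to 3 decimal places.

3.793

Σ(b_i − a_i)² = 15·(9)² = 1215.
c = 2t²/1215 = 2·48²/1215 = 3.7926.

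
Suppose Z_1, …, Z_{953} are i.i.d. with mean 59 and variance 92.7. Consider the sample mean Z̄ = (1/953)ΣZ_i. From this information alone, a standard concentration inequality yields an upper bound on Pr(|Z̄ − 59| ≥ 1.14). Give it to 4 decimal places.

0.0748

With mean and variance of each term known, Chebyshev's inequality bounds the deviation of the sum (or sample mean).
Var(Z̄) = Var(Z_i)/n = 92.7/953 = 0.097272.
Chebyshev: Pr(|Z̄ − 59| ≥ 1.14) ≤ Var(Z̄)/(1.14)² = 92.7/(953·1.14²) = 0.0748.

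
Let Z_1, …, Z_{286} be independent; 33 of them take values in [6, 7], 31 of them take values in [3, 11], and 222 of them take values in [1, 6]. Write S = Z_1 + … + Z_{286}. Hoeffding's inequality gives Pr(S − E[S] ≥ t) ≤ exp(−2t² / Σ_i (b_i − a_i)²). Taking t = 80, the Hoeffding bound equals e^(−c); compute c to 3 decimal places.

Σ(b_i − a_i)² = 33·1² + 31·8² + 222·5² = 7567.
c = 2t² / 7567 = 2·80² / 7567 = 1.6916.

1.692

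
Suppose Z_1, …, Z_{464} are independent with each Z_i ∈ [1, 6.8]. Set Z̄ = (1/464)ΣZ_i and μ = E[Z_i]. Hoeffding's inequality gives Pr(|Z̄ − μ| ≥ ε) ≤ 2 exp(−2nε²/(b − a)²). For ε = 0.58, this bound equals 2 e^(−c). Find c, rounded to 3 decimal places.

9.280

c = 2nε²/(b − a)² = 2·464·0.58² / 5.8² = 9.2800.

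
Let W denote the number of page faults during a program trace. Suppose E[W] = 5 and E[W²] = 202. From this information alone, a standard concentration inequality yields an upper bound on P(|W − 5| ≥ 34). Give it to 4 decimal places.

0.1531

The first two moments determine the variance, so Chebyshev's inequality is the sharpest standard bound available.
Var(W) = E[W²] − (E[W])² = 202 − 25 = 177.
Chebyshev's inequality: P(|W − μ| ≥ t) ≤ Var(W)/t² = 177/1156 = 0.1531.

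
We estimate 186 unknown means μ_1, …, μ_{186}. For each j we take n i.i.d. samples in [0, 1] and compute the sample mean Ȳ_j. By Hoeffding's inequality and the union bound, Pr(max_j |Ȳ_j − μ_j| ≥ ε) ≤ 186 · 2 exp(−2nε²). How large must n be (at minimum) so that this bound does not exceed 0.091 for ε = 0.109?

350

Need 2·186·exp(−2nε²) ≤ 0.091, i.e. exp(−2nε²) ≤ 0.091/372.
So 2nε² ≥ ln(372/0.091) = 8.315790.
Hence n ≥ 8.315790/(2·0.109²) = 349.962.
The smallest integer n is 350.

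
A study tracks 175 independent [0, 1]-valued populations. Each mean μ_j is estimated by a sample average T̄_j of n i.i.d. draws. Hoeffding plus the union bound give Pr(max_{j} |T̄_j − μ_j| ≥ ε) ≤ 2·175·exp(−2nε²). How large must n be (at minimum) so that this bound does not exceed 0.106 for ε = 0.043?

Need 2·175·exp(−2nε²) ≤ 0.106, i.e. exp(−2nε²) ≤ 0.106/350.
So 2nε² ≥ ln(350/0.106) = 8.102249.
Hence n ≥ 8.102249/(2·0.043²) = 2190.981.
The smallest integer n is 2191.

2191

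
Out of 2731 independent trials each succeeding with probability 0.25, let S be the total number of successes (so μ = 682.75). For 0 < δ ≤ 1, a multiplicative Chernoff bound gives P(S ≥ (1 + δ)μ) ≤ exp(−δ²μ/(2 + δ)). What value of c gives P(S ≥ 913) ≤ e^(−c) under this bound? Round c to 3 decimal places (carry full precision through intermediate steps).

33.223

Write 913 = (1 + δ)μ, so δ = 913/682.75 − 1 = 0.3372391…
Then the exponent is δ²μ/(2 + δ) = (913 − μ)² / (μ·(2 + δ)) = 33.222662.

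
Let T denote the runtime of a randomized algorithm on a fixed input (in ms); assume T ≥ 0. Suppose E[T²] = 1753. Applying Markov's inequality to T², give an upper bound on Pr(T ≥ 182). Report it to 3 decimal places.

0.053

Since T ≥ 0, the event {T ≥ 182} is the same as {T² ≥ 33124}.
Markov's inequality applied to T² gives Pr(T² ≥ 33124) ≤ E[T²]/33124 = 1753/33124 = 0.0529.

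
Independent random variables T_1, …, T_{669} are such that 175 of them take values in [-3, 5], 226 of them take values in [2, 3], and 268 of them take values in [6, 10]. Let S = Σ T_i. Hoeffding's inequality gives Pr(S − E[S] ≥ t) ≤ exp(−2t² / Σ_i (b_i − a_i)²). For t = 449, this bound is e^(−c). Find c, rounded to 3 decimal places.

25.659

Σ(b_i − a_i)² = 175·8² + 226·1² + 268·4² = 15714.
c = 2t² / 15714 = 2·449² / 15714 = 25.6588.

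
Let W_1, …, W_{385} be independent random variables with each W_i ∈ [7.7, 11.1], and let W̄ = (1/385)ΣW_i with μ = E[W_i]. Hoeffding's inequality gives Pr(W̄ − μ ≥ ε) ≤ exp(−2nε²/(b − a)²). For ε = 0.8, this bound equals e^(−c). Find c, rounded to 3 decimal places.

c = 2nε²/(b − a)² = 2·385·0.8² / 3.4² = 42.6298.

42.630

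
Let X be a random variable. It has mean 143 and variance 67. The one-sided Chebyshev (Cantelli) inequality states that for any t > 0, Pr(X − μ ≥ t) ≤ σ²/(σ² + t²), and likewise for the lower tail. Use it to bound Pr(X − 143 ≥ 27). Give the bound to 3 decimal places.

0.084

Here σ² = 67 and t = 27, so σ² + t² = 796.
Cantelli's bound: 67/796 = 0.0842.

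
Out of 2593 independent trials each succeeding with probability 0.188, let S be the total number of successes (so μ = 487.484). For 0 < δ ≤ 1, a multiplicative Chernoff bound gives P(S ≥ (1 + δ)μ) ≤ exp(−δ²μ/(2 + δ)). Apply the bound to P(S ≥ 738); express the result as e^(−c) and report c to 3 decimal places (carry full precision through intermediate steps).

51.211

Write 738 = (1 + δ)μ, so δ = 738/487.484 − 1 = 0.5138958…
Then the exponent is δ²μ/(2 + δ) = (738 − μ)² / (μ·(2 + δ)) = 51.211004.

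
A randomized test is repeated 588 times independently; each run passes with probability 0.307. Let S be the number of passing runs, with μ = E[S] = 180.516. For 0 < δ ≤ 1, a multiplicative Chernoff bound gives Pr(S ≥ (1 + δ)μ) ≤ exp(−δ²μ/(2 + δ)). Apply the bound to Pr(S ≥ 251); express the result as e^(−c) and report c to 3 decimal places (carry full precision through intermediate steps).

11.513

Write 251 = (1 + δ)μ, so δ = 251/180.516 − 1 = 0.3904585…
Then the exponent is δ²μ/(2 + δ) = (251 − μ)² / (μ·(2 + δ)) = 11.512885.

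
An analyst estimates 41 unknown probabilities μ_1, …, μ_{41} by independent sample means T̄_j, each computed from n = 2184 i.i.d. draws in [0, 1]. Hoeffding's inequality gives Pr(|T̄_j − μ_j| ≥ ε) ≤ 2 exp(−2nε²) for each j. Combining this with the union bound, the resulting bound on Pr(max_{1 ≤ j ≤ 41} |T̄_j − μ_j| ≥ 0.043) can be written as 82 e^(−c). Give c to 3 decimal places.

8.076

Union bound over the 41 events: Pr(max_{1 ≤ j ≤ 41} |T̄_j − μ_j| ≥ 0.043) ≤ 41·2·exp(−2nε²) = 82 exp(−2·2184·0.043²).
So c = 2·2184·0.043² = 8.0764.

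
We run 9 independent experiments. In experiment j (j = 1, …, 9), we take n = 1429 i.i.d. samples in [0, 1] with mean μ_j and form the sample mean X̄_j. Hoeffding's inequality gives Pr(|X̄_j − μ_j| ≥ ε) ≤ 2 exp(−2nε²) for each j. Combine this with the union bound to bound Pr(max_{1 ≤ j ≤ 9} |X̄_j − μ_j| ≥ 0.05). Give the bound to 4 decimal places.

Per-experiment Hoeffding bound: 2·exp(−2·1429·0.05²) = 2·exp(−7.14500) = 0.0015776.
Union bound over 9 events: 9·0.0015776 = 0.01420.

0.0142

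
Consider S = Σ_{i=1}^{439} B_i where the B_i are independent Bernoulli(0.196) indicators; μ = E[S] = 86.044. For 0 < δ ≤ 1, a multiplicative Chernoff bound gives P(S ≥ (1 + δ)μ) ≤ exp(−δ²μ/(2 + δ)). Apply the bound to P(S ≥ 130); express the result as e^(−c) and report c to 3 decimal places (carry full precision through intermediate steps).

8.943

Write 130 = (1 + δ)μ, so δ = 130/86.044 − 1 = 0.5108549…
Then the exponent is δ²μ/(2 + δ) = (130 − μ)² / (μ·(2 + δ)) = 8.943224.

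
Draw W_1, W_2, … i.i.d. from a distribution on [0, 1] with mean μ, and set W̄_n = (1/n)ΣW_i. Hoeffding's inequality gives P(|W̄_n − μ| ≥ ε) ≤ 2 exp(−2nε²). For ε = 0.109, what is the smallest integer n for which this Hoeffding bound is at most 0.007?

Require 2·exp(−2nε²) ≤ 0.007, i.e. 2nε² ≥ ln(2/0.007) = 5.654992.
So n ≥ 5.654992 / (2·0.109²) = 237.985.
The smallest integer n is 238.

238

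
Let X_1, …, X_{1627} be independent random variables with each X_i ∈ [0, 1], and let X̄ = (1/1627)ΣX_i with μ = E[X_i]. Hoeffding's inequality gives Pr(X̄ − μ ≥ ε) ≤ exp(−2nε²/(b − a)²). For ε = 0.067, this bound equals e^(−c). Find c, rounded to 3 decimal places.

14.607

c = 2nε²/(b − a)² = 2·1627·0.067² / 1² = 14.6072.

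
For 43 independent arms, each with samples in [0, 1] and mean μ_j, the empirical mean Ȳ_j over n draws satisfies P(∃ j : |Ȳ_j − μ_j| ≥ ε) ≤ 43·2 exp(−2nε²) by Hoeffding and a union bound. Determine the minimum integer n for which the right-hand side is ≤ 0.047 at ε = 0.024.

6521

Need 2·43·exp(−2nε²) ≤ 0.047, i.e. exp(−2nε²) ≤ 0.047/86.
So 2nε² ≥ ln(86/0.047) = 7.511955.
Hence n ≥ 7.511955/(2·0.024²) = 6520.794.
The smallest integer n is 6521.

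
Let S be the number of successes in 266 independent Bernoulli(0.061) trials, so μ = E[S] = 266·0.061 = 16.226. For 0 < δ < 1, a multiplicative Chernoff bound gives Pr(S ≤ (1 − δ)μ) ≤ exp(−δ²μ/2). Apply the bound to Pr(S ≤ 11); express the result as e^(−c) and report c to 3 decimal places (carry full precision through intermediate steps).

Write 11 = (1 − δ)μ, so δ = 1 − 11/16.226 = 0.3220757…
Then the exponent is δ²μ/2 = (μ − 11)²/(2μ) = 0.841584.

0.842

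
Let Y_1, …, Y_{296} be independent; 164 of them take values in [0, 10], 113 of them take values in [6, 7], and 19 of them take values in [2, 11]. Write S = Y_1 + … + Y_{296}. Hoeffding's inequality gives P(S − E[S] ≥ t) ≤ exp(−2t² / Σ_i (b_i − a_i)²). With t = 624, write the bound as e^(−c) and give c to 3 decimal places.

Σ(b_i − a_i)² = 164·10² + 113·1² + 19·9² = 18052.
c = 2t² / 18052 = 2·624² / 18052 = 43.1394.

43.139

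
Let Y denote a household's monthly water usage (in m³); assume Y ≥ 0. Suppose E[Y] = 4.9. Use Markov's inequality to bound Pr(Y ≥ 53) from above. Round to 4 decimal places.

0.0925

Markov's inequality: for a non-negative random variable, Pr(Y ≥ a) ≤ E[Y]/a.
Here E[Y] = 4.9 and a = 53, so the bound is 4.9/53 = 0.0925.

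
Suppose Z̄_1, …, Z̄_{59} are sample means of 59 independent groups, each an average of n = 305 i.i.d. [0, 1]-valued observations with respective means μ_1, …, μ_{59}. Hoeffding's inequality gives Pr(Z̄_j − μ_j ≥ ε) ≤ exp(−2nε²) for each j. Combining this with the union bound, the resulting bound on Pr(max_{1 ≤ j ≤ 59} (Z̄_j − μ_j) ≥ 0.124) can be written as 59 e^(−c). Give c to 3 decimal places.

Union bound over the 59 events: Pr(max_{1 ≤ j ≤ 59} (Z̄_j − μ_j) ≥ 0.124) ≤ 59·exp(−2nε²) = 59 exp(−2·305·0.124²).
So c = 2·305·0.124² = 9.3794.

9.379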